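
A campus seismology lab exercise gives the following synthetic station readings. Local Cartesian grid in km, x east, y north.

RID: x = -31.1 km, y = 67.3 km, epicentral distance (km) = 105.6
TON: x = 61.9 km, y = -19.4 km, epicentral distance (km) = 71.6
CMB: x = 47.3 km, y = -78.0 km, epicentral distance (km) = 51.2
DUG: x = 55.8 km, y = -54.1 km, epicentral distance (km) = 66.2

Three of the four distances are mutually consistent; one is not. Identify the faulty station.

CMB

Solve using three stations at a time. Using RID, TON, DUG (subtract circle equations pairwise → linear system) gives (x, y) ≈ (-7.9, -35.7).
Distances from that point to each station vs reported:
  RID: calculated 105.6 vs reported 105.6 → residual 0.0 km
  TON: calculated 71.6 vs reported 71.6 → residual 0.0 km
  CMB: calculated 69.5 vs reported 51.2 → residual 18.3 km
  DUG: calculated 66.3 vs reported 66.2 → residual 0.1 km
RID, TON, DUG are mutually consistent (residuals ≈ 0); CMB is off by 18.3 km.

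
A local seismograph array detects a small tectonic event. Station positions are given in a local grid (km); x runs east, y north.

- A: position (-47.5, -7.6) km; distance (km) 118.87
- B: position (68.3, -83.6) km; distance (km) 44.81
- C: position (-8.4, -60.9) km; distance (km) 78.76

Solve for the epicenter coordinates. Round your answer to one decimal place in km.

Circle about each station: (x + 47.5)² + (y + 7.6)² = 118.87²; (x − 68.3)² + (y + 83.6)² = 44.81²; (x + 8.4)² + (y + 60.9)² = 78.76².
Subtracting the A equation from the B and C equations removes the quadratic terms:
231.6 x − 152.0 y = 21461.98
78.2 x − 106.6 y = 9392.30
Solving the 2×2 system: x ≈ 67.2, y ≈ -38.8 km.

x ≈ 67.2 km, y ≈ -38.8 km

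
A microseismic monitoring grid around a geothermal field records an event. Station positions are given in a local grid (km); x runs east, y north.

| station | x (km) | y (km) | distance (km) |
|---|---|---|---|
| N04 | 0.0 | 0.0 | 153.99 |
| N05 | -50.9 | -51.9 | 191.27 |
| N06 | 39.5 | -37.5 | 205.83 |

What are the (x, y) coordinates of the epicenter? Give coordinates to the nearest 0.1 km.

x ≈ -66.9 km, y ≈ 138.7 km

Circle about each station: x² + y² = 153.99²; (x + 50.9)² + (y + 51.9)² = 191.27²; (x − 39.5)² + (y + 37.5)² = 205.83².
Subtracting the N04 equation from the N05 and N06 equations removes the quadratic terms:
-101.8 x − 103.8 y = -7586.87
79.0 x − 75.0 y = -15686.57
Solving the 2×2 system: x ≈ -66.9, y ≈ 138.7 km.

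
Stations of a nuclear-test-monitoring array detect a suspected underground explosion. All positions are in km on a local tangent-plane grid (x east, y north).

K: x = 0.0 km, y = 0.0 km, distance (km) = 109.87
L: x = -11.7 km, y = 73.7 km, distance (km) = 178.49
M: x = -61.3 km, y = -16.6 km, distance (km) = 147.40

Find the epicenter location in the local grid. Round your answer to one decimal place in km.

Circle about each station: x² + y² = 109.87²; (x + 11.7)² + (y − 73.7)² = 178.49²; (x + 61.3)² + (y + 16.6)² = 147.40².
Subtracting the K equation from the L and M equations removes the quadratic terms:
-23.4 x + 147.4 y = -14218.68
-122.6 x − 33.2 y = -5622.09
Solving the 2×2 system: x ≈ 69.0, y ≈ -85.5 km.

69.0 km east, -85.5 km north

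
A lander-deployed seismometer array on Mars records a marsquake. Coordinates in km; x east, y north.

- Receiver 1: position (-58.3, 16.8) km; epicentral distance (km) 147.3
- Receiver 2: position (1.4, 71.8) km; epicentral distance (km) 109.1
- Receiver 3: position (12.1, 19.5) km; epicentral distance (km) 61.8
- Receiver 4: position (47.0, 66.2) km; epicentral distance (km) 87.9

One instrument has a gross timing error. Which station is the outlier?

Receiver 1

Solve using three stations at a time. Using Receiver 2, Receiver 3, Receiver 4 (subtract circle equations pairwise → linear system) gives (x, y) ≈ (58.9, -21.0).
Distances from that point to each station vs reported:
  Receiver 1: calculated 123.2 vs reported 147.3 → residual 24.1 km
  Receiver 2: calculated 109.2 vs reported 109.1 → residual 0.1 km
  Receiver 3: calculated 61.9 vs reported 61.8 → residual 0.1 km
  Receiver 4: calculated 88.0 vs reported 87.9 → residual 0.1 km
Receiver 2, Receiver 3, Receiver 4 are mutually consistent (residuals ≈ 0); Receiver 1 is off by 24.1 km.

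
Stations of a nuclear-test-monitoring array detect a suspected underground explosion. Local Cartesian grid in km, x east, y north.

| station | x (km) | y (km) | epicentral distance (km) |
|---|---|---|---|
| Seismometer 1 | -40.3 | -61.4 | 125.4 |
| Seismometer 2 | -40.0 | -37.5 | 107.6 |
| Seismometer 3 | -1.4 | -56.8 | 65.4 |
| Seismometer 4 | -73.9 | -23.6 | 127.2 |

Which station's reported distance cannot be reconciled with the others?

Seismometer 3

Solve using three stations at a time. Using Seismometer 1, Seismometer 2, Seismometer 4 (subtract circle equations pairwise → linear system) gives (x, y) ≈ (38.4, 36.3).
Distances from that point to each station vs reported:
  Seismometer 1: calculated 125.4 vs reported 125.4 → residual 0.0 km
  Seismometer 2: calculated 107.7 vs reported 107.6 → residual 0.1 km
  Seismometer 3: calculated 101.3 vs reported 65.4 → residual 35.9 km
  Seismometer 4: calculated 127.2 vs reported 127.2 → residual 0.0 km
Seismometer 1, Seismometer 2, Seismometer 4 are mutually consistent (residuals ≈ 0); Seismometer 3 is off by 35.9 km.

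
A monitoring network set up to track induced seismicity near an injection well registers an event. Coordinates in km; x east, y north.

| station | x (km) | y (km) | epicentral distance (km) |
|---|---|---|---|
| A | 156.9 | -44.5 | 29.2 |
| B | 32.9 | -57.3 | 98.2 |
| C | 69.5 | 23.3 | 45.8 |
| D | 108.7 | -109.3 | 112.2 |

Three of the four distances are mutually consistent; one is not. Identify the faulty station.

Solve using three stations at a time. Using B, C, D (subtract circle equations pairwise → linear system) gives (x, y) ≈ (110.5, 2.9).
Distances from that point to each station vs reported:
  A: calculated 66.3 vs reported 29.2 → residual 37.1 km
  B: calculated 98.2 vs reported 98.2 → residual 0.0 km
  C: calculated 45.8 vs reported 45.8 → residual 0.0 km
  D: calculated 112.2 vs reported 112.2 → residual 0.0 km
B, C, D are mutually consistent (residuals ≈ 0); A is off by 37.1 km.

A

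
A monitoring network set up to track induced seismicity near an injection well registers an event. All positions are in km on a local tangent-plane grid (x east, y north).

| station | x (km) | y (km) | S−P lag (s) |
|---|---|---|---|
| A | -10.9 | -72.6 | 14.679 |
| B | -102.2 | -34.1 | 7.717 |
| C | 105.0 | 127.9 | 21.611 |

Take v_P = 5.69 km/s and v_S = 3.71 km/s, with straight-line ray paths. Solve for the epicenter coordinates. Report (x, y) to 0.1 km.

Distance from S−P lag: d = Δt · v_P v_S / (v_P − v_S) = Δt · (5.69·3.71)/(5.69−3.71) ≈ 10.6616·Δt.
So d_A = 156.50, d_B = 82.28, d_C = 230.41 km.
Circle about each station: (x + 10.9)² + (y + 72.6)² = 156.50²; (x + 102.2)² + (y + 34.1)² = 82.28²; (x − 105.0)² + (y − 127.9)² = 230.41².
Subtracting pairs of circle equations eliminates x²+y² and gives linear equations (the radical axes):
-182.6 x + 77.0 y = 23940.33
231.8 x + 401.0 y = -6602.68
Solving the 2×2 system: x ≈ -111.0, y ≈ 47.7 km.
Check against A (with the unrounded x, y): √((x + 10.9)²+(y + 72.6)²) = 156.49 ≈ 156.50 km. ✓

-111.0 km east, 47.7 km north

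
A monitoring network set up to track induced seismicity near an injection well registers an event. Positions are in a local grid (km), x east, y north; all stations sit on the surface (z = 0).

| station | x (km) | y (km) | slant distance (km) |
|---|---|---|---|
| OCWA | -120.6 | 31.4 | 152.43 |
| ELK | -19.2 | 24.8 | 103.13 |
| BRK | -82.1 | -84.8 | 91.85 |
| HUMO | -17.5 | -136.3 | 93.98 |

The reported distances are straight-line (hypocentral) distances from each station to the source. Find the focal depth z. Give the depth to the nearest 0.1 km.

56.5 km

Each station gives a sphere (x−x_i)² + (y−y_i)² + z² = d_i² (stations at z=0).
Subtracting the OCWA sphere from ELK and BRK: z² cancels, leaving linear equations in x and y:
202.8 x − 13.2 y = -1947.53
77.0 x − 232.4 y = 13199.61
Solving: x ≈ -13.593, y ≈ -61.301 km (keep extra digits for the depth step; rounded: -13.6, -61.3).
Then from the OCWA sphere: z² = 152.43² − (x + 120.6)² − (y − 31.4)² with x = -13.593, y = -61.301, so z ≈ 56.488 ≈ 56.5 km.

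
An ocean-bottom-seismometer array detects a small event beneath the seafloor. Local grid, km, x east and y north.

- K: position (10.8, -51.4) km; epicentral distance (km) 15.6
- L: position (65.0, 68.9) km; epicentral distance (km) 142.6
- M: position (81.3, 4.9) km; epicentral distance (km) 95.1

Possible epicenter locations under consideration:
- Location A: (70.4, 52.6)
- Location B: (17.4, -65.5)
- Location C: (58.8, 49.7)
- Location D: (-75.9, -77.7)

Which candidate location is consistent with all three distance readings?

Location B

For each candidate, compare |candidate − station| to the reported distance:
Location A: residuals K 104.3, L 125.4, M 46.2 → max 125.4 km
Location B: residuals K 0.0, L 0.0, M 0.0 → max 0.0 km
Location C: residuals K 96.3, L 122.4, M 45.0 → max 122.4 km
Location D: residuals K 75.0, L 60.7, M 82.5 → max 82.5 km
Only Location B has all residuals ≈ 0.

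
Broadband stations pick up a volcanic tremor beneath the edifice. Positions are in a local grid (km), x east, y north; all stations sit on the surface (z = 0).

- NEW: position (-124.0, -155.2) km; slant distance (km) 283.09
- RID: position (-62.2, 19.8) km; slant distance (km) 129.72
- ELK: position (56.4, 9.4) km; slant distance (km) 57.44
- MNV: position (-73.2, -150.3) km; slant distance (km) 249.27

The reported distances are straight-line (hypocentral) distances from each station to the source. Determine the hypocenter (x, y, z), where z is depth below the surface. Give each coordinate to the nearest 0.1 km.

(58.1, 59.8, 27.5)

Each station gives a sphere (x−x_i)² + (y−y_i)² + z² = d_i² (stations at z=0).
Subtracting the NEW sphere from RID and ELK: z² cancels, leaving linear equations in x and y:
123.6 x + 350.0 y = 28110.51
360.8 x + 329.2 y = 40646.87
Solving: x ≈ 58.095, y ≈ 59.800 km (keep extra digits for the depth step; rounded: 58.1, 59.8).
Then from the NEW sphere: z² = 283.09² − (x + 124.0)² − (y + 155.2)² with x = 58.095, y = 59.800, so z ≈ 27.502 ≈ 27.5 km.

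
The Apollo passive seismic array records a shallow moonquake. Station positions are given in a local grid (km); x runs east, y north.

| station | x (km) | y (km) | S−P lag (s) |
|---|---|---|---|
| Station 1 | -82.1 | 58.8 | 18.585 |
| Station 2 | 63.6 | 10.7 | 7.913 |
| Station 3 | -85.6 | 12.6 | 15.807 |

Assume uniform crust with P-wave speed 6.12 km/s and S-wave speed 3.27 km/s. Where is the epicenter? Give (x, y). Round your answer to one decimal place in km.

Distance from S−P lag: d = Δt · v_P v_S / (v_P − v_S) = Δt · (6.12·3.27)/(6.12−3.27) ≈ 7.0219·Δt.
So d_Station 1 = 130.50, d_Station 2 = 55.56, d_Station 3 = 111.00 km.
Circle about each station: (x + 82.1)² + (y − 58.8)² = 130.50²; (x − 63.6)² + (y − 10.7)² = 55.56²; (x + 85.6)² + (y − 12.6)² = 111.00².
Subtracting pairs of circle equations eliminates x²+y² and gives linear equations (the radical axes):
291.4 x − 96.2 y = 7904.94
-7.0 x − 92.4 y = 1997.52
Solving the 2×2 system: x ≈ 19.5, y ≈ -23.1 km.
Check against Station 1 (with the unrounded x, y): √((x + 82.1)²+(y − 58.8)²) = 130.50 ≈ 130.50 km. ✓

(19.5, -23.1)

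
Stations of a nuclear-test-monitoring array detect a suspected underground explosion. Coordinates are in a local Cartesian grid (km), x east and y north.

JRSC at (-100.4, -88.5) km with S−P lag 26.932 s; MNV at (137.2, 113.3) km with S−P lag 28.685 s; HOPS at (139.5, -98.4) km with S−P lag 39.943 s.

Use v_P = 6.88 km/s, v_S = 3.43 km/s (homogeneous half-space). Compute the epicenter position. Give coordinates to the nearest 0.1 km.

-57.7 km east, 90.7 km north

Distance from S−P lag: d = Δt · v_P v_S / (v_P − v_S) = Δt · (6.88·3.43)/(6.88−3.43) ≈ 6.8401·Δt.
So d_JRSC = 184.22, d_MNV = 196.21, d_HOPS = 273.21 km.
Circle about each station: (x + 100.4)² + (y + 88.5)² = 184.22²; (x − 137.2)² + (y − 113.3)² = 196.21²; (x − 139.5)² + (y + 98.4)² = 273.21².
Subtracting pairs of circle equations eliminates x²+y² and gives linear equations (the radical axes):
475.2 x + 403.6 y = 9186.96
479.8 x − 19.8 y = -29476.30
Solving the 2×2 system: x ≈ -57.7, y ≈ 90.7 km.
Check against JRSC (with the unrounded x, y): √((x + 100.4)²+(y + 88.5)²) = 184.21 ≈ 184.22 km. ✓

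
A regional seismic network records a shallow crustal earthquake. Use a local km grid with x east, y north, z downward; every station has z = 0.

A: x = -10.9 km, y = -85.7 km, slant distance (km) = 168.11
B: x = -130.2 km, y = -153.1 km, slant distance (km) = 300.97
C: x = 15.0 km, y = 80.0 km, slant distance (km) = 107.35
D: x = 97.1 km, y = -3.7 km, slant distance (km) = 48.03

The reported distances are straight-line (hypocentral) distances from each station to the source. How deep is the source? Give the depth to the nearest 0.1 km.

z ≈ 31.6 km

Each station gives a sphere (x−x_i)² + (y−y_i)² + z² = d_i² (stations at z=0).
Subtracting the A sphere from B and C: z² cancels, leaving linear equations in x and y:
-238.6 x − 134.8 y = -29393.62
51.8 x + 331.4 y = 15898.65
Solving: x ≈ 105.396, y ≈ 31.500 km (keep extra digits for the depth step; rounded: 105.4, 31.5).
Then from the A sphere: z² = 168.11² − (x + 10.9)² − (y + 85.7)² with x = 105.396, y = 31.500, so z ≈ 31.629 ≈ 31.6 km.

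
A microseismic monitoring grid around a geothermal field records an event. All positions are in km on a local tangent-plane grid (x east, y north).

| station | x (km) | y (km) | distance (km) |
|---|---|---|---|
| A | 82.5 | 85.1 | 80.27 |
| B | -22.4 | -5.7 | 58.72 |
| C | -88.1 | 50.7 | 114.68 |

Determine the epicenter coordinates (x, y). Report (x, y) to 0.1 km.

x ≈ 24.6 km, y ≈ 29.5 km

Circle about each station: (x − 82.5)² + (y − 85.1)² = 80.27²; (x + 22.4)² + (y + 5.7)² = 58.72²; (x + 88.1)² + (y − 50.7)² = 114.68².
Subtracting the A equation from the B and C equations removes the quadratic terms:
-209.8 x − 181.6 y = -10518.78
-341.2 x − 68.8 y = -10424.39
Solving the 2×2 system: x ≈ 24.6, y ≈ 29.5 km.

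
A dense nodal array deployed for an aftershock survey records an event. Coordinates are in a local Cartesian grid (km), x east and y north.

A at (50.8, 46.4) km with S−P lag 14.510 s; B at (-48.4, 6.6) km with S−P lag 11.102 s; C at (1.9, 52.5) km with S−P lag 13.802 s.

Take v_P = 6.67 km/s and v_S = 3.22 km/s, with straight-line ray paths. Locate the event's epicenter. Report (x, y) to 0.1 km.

(8.1, -33.2)

Distance from S−P lag: d = Δt · v_P v_S / (v_P − v_S) = Δt · (6.67·3.22)/(6.67−3.22) ≈ 6.2253·Δt.
So d_A = 90.33, d_B = 69.11, d_C = 85.92 km.
Circle about each station: (x − 50.8)² + (y − 46.4)² = 90.33²; (x + 48.4)² + (y − 6.6)² = 69.11²; (x − 1.9)² + (y − 52.5)² = 85.92².
Subtracting the A equation from the B and C equations removes the quadratic terms:
-198.4 x − 79.6 y = 1035.84
-97.8 x + 12.2 y = -1196.48
Solving the 2×2 system: x ≈ 8.1, y ≈ -33.2 km.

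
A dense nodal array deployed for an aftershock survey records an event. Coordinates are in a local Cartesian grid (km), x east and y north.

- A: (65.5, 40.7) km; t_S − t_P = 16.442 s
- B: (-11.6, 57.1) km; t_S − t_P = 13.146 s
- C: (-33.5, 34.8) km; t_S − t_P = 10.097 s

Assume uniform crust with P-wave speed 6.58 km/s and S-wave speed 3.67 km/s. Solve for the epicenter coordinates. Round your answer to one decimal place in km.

(-37.4, -48.9)

Distance from S−P lag: d = Δt · v_P v_S / (v_P − v_S) = Δt · (6.58·3.67)/(6.58−3.67) ≈ 8.2985·Δt.
So d_A = 136.44, d_B = 109.09, d_C = 83.79 km.
Circle about each station: (x − 65.5)² + (y − 40.7)² = 136.44²; (x + 11.6)² + (y − 57.1)² = 109.09²; (x + 33.5)² + (y − 34.8)² = 83.79².
Subtracting the A equation from the B and C equations removes the quadratic terms:
-154.2 x + 32.8 y = 4163.48
-198.0 x − 11.8 y = 7981.66
Solving the 2×2 system: x ≈ -37.4, y ≈ -48.9 km.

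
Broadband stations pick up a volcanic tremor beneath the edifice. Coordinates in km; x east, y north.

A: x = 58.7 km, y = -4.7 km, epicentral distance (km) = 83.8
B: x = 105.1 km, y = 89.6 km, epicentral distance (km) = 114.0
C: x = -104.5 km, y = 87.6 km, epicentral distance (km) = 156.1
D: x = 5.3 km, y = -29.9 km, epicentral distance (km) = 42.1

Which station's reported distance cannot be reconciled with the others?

Solve using three stations at a time. Using B, C, D (subtract circle equations pairwise → linear system) gives (x, y) ≈ (28.2, 5.4).
Distances from that point to each station vs reported:
  A: calculated 32.1 vs reported 83.8 → residual 51.7 km
  B: calculated 114.0 vs reported 114.0 → residual 0.0 km
  C: calculated 156.1 vs reported 156.1 → residual 0.0 km
  D: calculated 42.1 vs reported 42.1 → residual 0.0 km
B, C, D are mutually consistent (residuals ≈ 0); A is off by 51.7 km.

A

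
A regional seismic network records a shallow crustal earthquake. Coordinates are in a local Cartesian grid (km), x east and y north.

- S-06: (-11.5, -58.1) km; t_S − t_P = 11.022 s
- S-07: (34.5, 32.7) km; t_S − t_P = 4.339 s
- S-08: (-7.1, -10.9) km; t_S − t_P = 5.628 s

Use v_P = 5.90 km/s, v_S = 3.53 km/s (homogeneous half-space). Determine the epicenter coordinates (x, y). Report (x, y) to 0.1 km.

x ≈ -3.2 km, y ≈ 38.4 km

Distance from S−P lag: d = Δt · v_P v_S / (v_P − v_S) = Δt · (5.90·3.53)/(5.90−3.53) ≈ 8.7878·Δt.
So d_S-06 = 96.86, d_S-07 = 38.13, d_S-08 = 49.46 km.
Circle about each station: (x + 11.5)² + (y + 58.1)² = 96.86²; (x − 34.5)² + (y − 32.7)² = 38.13²; (x + 7.1)² + (y + 10.9)² = 49.46².
Subtracting pairs of circle equations eliminates x²+y² and gives linear equations (the radical axes):
92.0 x + 181.6 y = 6679.64
8.8 x + 94.4 y = 3596.93
Solving the 2×2 system: x ≈ -3.2, y ≈ 38.4 km.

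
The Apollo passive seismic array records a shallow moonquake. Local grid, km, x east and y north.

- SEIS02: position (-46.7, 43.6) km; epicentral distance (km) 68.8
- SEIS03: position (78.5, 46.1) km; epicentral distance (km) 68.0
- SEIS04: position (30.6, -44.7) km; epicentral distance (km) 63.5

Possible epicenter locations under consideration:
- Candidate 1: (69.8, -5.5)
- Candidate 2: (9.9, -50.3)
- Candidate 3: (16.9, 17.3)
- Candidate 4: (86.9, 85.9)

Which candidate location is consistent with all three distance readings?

For each candidate, compare |candidate − station| to the reported distance:
Candidate 1: residuals SEIS02 57.6, SEIS03 15.7, SEIS04 8.1 → max 57.6 km
Candidate 2: residuals SEIS02 40.8, SEIS03 50.3, SEIS04 42.1 → max 50.3 km
Candidate 3: residuals SEIS02 0.0, SEIS03 0.0, SEIS04 0.0 → max 0.0 km
Candidate 4: residuals SEIS02 71.3, SEIS03 27.3, SEIS04 78.7 → max 78.7 km
Only Candidate 3 has all residuals ≈ 0.

Candidate 3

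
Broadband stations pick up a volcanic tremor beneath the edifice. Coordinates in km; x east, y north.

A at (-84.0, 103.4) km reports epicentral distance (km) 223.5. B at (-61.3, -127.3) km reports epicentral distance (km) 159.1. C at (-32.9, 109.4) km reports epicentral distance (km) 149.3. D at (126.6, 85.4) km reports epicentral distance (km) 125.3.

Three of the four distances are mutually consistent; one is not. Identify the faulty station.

A

Solve using three stations at a time. Using B, C, D (subtract circle equations pairwise → linear system) gives (x, y) ≈ (50.7, -14.3).
Distances from that point to each station vs reported:
  A: calculated 178.9 vs reported 223.5 → residual 44.6 km
  B: calculated 159.1 vs reported 159.1 → residual 0.0 km
  C: calculated 149.3 vs reported 149.3 → residual 0.0 km
  D: calculated 125.3 vs reported 125.3 → residual 0.0 km
B, C, D are mutually consistent (residuals ≈ 0); A is off by 44.6 km.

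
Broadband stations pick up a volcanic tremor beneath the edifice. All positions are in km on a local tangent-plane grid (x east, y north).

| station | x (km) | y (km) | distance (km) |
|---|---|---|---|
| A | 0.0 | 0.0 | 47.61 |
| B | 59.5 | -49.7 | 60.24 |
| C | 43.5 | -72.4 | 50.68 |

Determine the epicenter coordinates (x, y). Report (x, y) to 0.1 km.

(-0.7, -47.6)

Circle about each station: x² + y² = 47.61²; (x − 59.5)² + (y + 49.7)² = 60.24²; (x − 43.5)² + (y + 72.4)² = 50.68².
Subtracting the A equation from the B and C equations removes the quadratic terms:
119.0 x − 99.4 y = 4648.19
87.0 x − 144.8 y = 6832.26
Solving the 2×2 system: x ≈ -0.7, y ≈ -47.6 km.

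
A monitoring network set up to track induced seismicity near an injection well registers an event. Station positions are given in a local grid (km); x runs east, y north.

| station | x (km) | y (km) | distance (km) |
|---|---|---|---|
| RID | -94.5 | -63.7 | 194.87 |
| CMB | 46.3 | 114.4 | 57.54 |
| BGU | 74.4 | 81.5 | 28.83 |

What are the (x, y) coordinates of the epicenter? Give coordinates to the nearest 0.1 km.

(57.7, 58.0)

Circle about each station: (x + 94.5)² + (y + 63.7)² = 194.87²; (x − 46.3)² + (y − 114.4)² = 57.54²; (x − 74.4)² + (y − 81.5)² = 28.83².
Subtracting the RID equation from the CMB and BGU equations removes the quadratic terms:
281.6 x + 356.2 y = 36906.58
337.8 x + 290.4 y = 36332.82
Solving the 2×2 system: x ≈ 57.7, y ≈ 58.0 km.
Check against RID (with the unrounded x, y): √((x + 94.5)²+(y + 63.7)²) = 194.87 ≈ 194.87 km. ✓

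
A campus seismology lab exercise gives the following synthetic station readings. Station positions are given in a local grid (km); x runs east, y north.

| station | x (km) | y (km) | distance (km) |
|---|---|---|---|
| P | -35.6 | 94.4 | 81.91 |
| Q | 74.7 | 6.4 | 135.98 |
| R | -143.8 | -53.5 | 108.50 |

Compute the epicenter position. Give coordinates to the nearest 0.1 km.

Circle about each station: (x + 35.6)² + (y − 94.4)² = 81.91²; (x − 74.7)² + (y − 6.4)² = 135.98²; (x + 143.8)² + (y + 53.5)² = 108.50².
Subtracting pairs of circle equations eliminates x²+y² and gives linear equations (the radical axes):
220.6 x − 176.0 y = -16338.98
-216.4 x − 295.8 y = 8298.97
Solving the 2×2 system: x ≈ -60.9, y ≈ 16.5 km.
Check against P (with the unrounded x, y): √((x + 35.6)²+(y − 94.4)²) = 81.91 ≈ 81.91 km. ✓

(-60.9, 16.5)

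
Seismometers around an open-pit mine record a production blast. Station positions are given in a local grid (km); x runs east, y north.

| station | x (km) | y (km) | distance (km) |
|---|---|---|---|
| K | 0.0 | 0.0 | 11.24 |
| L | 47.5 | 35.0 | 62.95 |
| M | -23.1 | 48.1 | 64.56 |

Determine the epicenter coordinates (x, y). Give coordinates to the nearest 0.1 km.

x ≈ 4.0 km, y ≈ -10.5 km

Circle about each station: x² + y² = 11.24²; (x − 47.5)² + (y − 35.0)² = 62.95²; (x + 23.1)² + (y − 48.1)² = 64.56².
Subtracting the K equation from the L and M equations removes the quadratic terms:
95.0 x + 70.0 y = -355.11
-46.2 x + 96.2 y = -1194.44
Solving the 2×2 system: x ≈ 4.0, y ≈ -10.5 km.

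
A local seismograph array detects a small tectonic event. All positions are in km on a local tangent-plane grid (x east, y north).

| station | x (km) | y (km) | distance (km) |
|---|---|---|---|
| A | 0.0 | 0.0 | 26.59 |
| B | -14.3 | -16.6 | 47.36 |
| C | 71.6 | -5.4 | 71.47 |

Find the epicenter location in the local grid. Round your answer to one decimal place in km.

7.2 km east, 25.6 km north

Circle about each station: x² + y² = 26.59²; (x + 14.3)² + (y + 16.6)² = 47.36²; (x − 71.6)² + (y + 5.4)² = 71.47².
Subtracting the A equation from the B and C equations removes the quadratic terms:
-28.6 x − 33.2 y = -1055.89
143.2 x − 10.8 y = 754.79
Solving the 2×2 system: x ≈ 7.2, y ≈ 25.6 km.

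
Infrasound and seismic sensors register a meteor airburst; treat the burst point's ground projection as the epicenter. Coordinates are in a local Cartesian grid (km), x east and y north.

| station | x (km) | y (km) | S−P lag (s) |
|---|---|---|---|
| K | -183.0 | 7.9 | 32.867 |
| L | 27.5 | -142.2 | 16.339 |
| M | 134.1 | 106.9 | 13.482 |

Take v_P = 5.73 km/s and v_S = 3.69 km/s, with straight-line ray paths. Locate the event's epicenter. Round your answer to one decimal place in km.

Distance from S−P lag: d = Δt · v_P v_S / (v_P − v_S) = Δt · (5.73·3.69)/(5.73−3.69) ≈ 10.3646·Δt.
So d_K = 340.65, d_L = 169.35, d_M = 139.73 km.
Circle about each station: (x + 183.0)² + (y − 7.9)² = 340.65²; (x − 27.5)² + (y + 142.2)² = 169.35²; (x − 134.1)² + (y − 106.9)² = 139.73².
Subtracting the K equation from the L and M equations removes the quadratic terms:
421.0 x − 300.2 y = 74788.68
634.2 x + 198.0 y = 92376.96
Solving the 2×2 system: x ≈ 155.4, y ≈ -31.2 km.

x ≈ 155.4 km, y ≈ -31.2 km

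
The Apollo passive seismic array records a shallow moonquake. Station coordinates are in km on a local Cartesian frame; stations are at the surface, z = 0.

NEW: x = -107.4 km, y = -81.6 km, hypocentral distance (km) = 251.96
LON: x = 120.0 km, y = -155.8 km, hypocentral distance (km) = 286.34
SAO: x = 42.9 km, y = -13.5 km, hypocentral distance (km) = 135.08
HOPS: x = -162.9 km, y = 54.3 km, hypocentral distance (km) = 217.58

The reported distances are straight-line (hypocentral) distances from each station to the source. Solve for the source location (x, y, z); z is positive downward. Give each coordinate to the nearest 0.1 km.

Each station gives a sphere (x−x_i)² + (y−y_i)² + z² = d_i² (stations at z=0).
Subtracting the NEW sphere from LON and SAO: z² cancels, leaving linear equations in x and y:
454.8 x − 148.4 y = 1973.57
300.6 x + 136.2 y = 29066.58
Solving: x ≈ 43.005, y ≈ 118.497 km (keep extra digits for the depth step; rounded: 43.0, 118.5).
Then from the NEW sphere: z² = 251.96² − (x + 107.4)² − (y + 81.6)² with x = 43.005, y = 118.497, so z ≈ 28.694 ≈ 28.7 km.

(43.0, 118.5, 28.7)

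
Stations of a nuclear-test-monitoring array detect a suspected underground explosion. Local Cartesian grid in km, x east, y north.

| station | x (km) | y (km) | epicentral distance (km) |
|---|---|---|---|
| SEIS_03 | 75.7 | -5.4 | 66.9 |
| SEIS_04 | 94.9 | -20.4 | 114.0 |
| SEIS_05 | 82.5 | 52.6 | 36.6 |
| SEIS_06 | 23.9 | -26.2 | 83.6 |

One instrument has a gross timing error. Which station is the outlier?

Solve using three stations at a time. Using SEIS_03, SEIS_05, SEIS_06 (subtract circle equations pairwise → linear system) gives (x, y) ≈ (45.8, 54.5).
Distances from that point to each station vs reported:
  SEIS_03: calculated 67.0 vs reported 66.9 → residual 0.1 km
  SEIS_04: calculated 89.6 vs reported 114.0 → residual 24.4 km
  SEIS_05: calculated 36.7 vs reported 36.6 → residual 0.1 km
  SEIS_06: calculated 83.7 vs reported 83.6 → residual 0.1 km
SEIS_03, SEIS_05, SEIS_06 are mutually consistent (residuals ≈ 0); SEIS_04 is off by 24.4 km.

SEIS_04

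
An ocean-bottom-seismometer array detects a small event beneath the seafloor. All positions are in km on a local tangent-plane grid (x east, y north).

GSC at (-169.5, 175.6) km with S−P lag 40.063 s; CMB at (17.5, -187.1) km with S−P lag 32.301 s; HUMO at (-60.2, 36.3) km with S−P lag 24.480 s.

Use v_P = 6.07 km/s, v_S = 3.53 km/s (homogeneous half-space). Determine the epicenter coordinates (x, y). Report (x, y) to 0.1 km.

Distance from S−P lag: d = Δt · v_P v_S / (v_P − v_S) = Δt · (6.07·3.53)/(6.07−3.53) ≈ 8.4359·Δt.
So d_GSC = 337.97, d_CMB = 272.49, d_HUMO = 206.51 km.
Circle about each station: (x + 169.5)² + (y − 175.6)² = 337.97²; (x − 17.5)² + (y + 187.1)² = 272.49²; (x + 60.2)² + (y − 36.3)² = 206.51².
Subtracting pairs of circle equations eliminates x²+y² and gives linear equations (the radical axes):
374.0 x − 725.4 y = 15719.97
218.6 x − 278.6 y = 16953.46
Solving the 2×2 system: x ≈ 145.6, y ≈ 53.4 km.

x ≈ 145.6 km, y ≈ 53.4 km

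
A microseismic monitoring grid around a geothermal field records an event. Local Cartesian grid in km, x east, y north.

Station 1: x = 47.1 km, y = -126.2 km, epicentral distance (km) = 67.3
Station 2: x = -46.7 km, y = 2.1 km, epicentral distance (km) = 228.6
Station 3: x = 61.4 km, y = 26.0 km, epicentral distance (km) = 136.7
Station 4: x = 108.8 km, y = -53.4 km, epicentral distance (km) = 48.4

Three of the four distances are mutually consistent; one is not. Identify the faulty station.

Solve using three stations at a time. Using Station 1, Station 3, Station 4 (subtract circle equations pairwise → linear system) gives (x, y) ≈ (109.9, -101.8).
Distances from that point to each station vs reported:
  Station 1: calculated 67.3 vs reported 67.3 → residual 0.0 km
  Station 2: calculated 187.9 vs reported 228.6 → residual 40.7 km
  Station 3: calculated 136.7 vs reported 136.7 → residual 0.0 km
  Station 4: calculated 48.4 vs reported 48.4 → residual 0.0 km
Station 1, Station 3, Station 4 are mutually consistent (residuals ≈ 0); Station 2 is off by 40.7 km.

Station 2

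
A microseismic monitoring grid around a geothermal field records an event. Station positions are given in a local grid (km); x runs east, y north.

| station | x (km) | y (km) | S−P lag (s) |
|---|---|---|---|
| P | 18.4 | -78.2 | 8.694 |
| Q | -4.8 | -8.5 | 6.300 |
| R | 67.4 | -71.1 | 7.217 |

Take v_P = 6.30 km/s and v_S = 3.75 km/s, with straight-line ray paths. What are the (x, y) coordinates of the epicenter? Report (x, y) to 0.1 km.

53.5 km east, -5.7 km north

Distance from S−P lag: d = Δt · v_P v_S / (v_P − v_S) = Δt · (6.30·3.75)/(6.30−3.75) ≈ 9.2647·Δt.
So d_P = 80.55, d_Q = 58.37, d_R = 66.86 km.
Circle about each station: (x − 18.4)² + (y + 78.2)² = 80.55²; (x + 4.8)² + (y + 8.5)² = 58.37²; (x − 67.4)² + (y + 71.1)² = 66.86².
Subtracting the P equation from the Q and R equations removes the quadratic terms:
-46.4 x + 139.4 y = -3277.26
98.0 x + 14.2 y = 5162.21
Solving the 2×2 system: x ≈ 53.5, y ≈ -5.7 km.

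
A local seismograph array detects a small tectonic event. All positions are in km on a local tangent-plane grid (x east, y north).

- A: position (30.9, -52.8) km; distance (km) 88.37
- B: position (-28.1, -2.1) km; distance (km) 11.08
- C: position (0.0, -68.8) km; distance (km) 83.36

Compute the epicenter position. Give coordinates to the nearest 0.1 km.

-33.8 km east, 7.4 km north

Circle about each station: (x − 30.9)² + (y + 52.8)² = 88.37²; (x + 28.1)² + (y + 2.1)² = 11.08²; x² + (y + 68.8)² = 83.36².
Subtracting pairs of circle equations eliminates x²+y² and gives linear equations (the radical axes):
-118.0 x + 101.4 y = 4737.86
-61.8 x − 32.0 y = 1851.16
Solving the 2×2 system: x ≈ -33.8, y ≈ 7.4 km.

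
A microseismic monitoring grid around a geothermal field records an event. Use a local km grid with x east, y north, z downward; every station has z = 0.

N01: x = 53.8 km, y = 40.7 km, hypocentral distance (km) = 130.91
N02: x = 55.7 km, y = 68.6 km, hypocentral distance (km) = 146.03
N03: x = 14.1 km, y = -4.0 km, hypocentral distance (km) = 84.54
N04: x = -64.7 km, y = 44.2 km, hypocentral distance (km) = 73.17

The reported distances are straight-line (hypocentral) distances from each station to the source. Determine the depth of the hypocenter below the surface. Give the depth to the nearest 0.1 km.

Each station gives a sphere (x−x_i)² + (y−y_i)² + z² = d_i² (stations at z=0).
Subtracting the N01 sphere from N02 and N03: z² cancels, leaving linear equations in x and y:
3.8 x + 55.8 y = -929.81
-79.4 x − 89.4 y = 5654.30
Solving: x ≈ -56.807, y ≈ -12.795 km (keep extra digits for the depth step; rounded: -56.8, -12.8).
Then from the N01 sphere: z² = 130.91² − (x − 53.8)² − (y − 40.7)² with x = -56.807, y = -12.795, so z ≈ 45.186 ≈ 45.2 km.

z ≈ 45.2 km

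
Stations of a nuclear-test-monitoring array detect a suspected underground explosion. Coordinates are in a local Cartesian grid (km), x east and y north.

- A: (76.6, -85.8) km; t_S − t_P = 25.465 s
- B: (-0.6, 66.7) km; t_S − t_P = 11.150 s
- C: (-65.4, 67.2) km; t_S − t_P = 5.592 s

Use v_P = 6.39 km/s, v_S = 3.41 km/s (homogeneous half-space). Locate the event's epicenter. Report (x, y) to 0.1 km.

(-71.7, 26.8)

Distance from S−P lag: d = Δt · v_P v_S / (v_P − v_S) = Δt · (6.39·3.41)/(6.39−3.41) ≈ 7.3120·Δt.
So d_A = 186.20, d_B = 81.53, d_C = 40.89 km.
Circle about each station: (x − 76.6)² + (y + 85.8)² = 186.20²; (x + 0.6)² + (y − 66.7)² = 81.53²; (x + 65.4)² + (y − 67.2)² = 40.89².
Subtracting pairs of circle equations eliminates x²+y² and gives linear equations (the radical axes):
-154.4 x + 305.0 y = 19243.35
-284.0 x + 306.0 y = 28562.25
Solving the 2×2 system: x ≈ -71.7, y ≈ 26.8 km.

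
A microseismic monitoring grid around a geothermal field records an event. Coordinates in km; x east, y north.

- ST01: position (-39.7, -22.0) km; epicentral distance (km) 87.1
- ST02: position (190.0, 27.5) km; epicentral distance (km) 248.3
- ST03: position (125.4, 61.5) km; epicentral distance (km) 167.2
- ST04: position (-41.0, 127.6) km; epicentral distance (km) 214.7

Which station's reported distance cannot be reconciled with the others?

Solve using three stations at a time. Using ST01, ST03, ST04 (subtract circle equations pairwise → linear system) gives (x, y) ≈ (29.2, -75.3).
Distances from that point to each station vs reported:
  ST01: calculated 87.1 vs reported 87.1 → residual 0.0 km
  ST02: calculated 190.8 vs reported 248.3 → residual 57.5 km
  ST03: calculated 167.2 vs reported 167.2 → residual 0.0 km
  ST04: calculated 214.7 vs reported 214.7 → residual 0.0 km
ST01, ST03, ST04 are mutually consistent (residuals ≈ 0); ST02 is off by 57.5 km.

ST02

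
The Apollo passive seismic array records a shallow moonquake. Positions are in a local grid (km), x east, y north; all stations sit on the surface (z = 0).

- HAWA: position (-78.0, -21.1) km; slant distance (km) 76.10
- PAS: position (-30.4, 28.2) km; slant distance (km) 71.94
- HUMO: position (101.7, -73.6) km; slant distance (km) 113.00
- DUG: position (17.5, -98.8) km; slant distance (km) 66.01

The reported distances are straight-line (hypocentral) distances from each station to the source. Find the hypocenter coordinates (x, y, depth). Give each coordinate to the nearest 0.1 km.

Each station gives a sphere (x−x_i)² + (y−y_i)² + z² = d_i² (stations at z=0).
Subtracting the HAWA sphere from PAS and HUMO: z² cancels, leaving linear equations in x and y:
95.2 x + 98.6 y = -4193.96
359.4 x − 105.0 y = 2252.85
Solving: x ≈ -4.803, y ≈ -37.897 km (keep extra digits for the depth step; rounded: -4.8, -37.9).
Then from the HAWA sphere: z² = 76.10² − (x + 78.0)² − (y + 21.1)² with x = -4.803, y = -37.897, so z ≈ 12.299 ≈ 12.3 km.

x ≈ -4.8 km, y ≈ -37.9 km, depth ≈ 12.3 km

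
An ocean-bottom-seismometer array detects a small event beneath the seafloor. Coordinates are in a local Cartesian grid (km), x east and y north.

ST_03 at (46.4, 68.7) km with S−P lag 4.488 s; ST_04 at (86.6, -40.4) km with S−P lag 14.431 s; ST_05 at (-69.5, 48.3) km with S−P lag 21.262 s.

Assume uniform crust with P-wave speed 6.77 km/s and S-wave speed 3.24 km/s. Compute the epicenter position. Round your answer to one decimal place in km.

62.6 km east, 46.0 km north

Distance from S−P lag: d = Δt · v_P v_S / (v_P − v_S) = Δt · (6.77·3.24)/(6.77−3.24) ≈ 6.2138·Δt.
So d_ST_03 = 27.89, d_ST_04 = 89.67, d_ST_05 = 132.12 km.
Circle about each station: (x − 46.4)² + (y − 68.7)² = 27.89²; (x − 86.6)² + (y + 40.4)² = 89.67²; (x + 69.5)² + (y − 48.3)² = 132.12².
Subtracting pairs of circle equations eliminates x²+y² and gives linear equations (the radical axes):
80.4 x − 218.2 y = -5003.79
-231.8 x − 40.8 y = -16387.35
Solving the 2×2 system: x ≈ 62.6, y ≈ 46.0 km.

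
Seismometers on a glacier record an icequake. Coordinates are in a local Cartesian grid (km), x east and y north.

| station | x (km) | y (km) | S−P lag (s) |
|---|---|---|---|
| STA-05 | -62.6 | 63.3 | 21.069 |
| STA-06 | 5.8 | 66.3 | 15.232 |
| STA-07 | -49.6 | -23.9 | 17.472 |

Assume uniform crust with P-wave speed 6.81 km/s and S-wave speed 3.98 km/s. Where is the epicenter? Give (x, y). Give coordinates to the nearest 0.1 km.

Distance from S−P lag: d = Δt · v_P v_S / (v_P − v_S) = Δt · (6.81·3.98)/(6.81−3.98) ≈ 9.5773·Δt.
So d_STA-05 = 201.78, d_STA-06 = 145.88, d_STA-07 = 167.33 km.
Circle about each station: (x + 62.6)² + (y − 63.3)² = 201.78²; (x − 5.8)² + (y − 66.3)² = 145.88²; (x + 49.6)² + (y + 23.9)² = 167.33².
Subtracting pairs of circle equations eliminates x²+y² and gives linear equations (the radical axes):
136.8 x + 6.0 y = 15937.87
26.0 x − 174.4 y = 7821.56
Solving the 2×2 system: x ≈ 117.7, y ≈ -27.3 km.
Check against STA-05 (with the unrounded x, y): √((x + 62.6)²+(y − 63.3)²) = 201.79 ≈ 201.78 km. ✓

x ≈ 117.7 km, y ≈ -27.3 km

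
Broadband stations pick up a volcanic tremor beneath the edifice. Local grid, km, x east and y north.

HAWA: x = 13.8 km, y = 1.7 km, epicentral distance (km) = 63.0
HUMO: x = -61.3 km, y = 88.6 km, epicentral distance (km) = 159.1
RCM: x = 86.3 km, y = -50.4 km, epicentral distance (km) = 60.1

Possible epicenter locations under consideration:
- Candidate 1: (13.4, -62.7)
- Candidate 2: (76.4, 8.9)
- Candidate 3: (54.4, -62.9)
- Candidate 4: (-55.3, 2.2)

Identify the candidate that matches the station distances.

For each candidate, compare |candidate − station| to the reported distance:
Candidate 1: residuals HAWA 1.4, HUMO 9.6, RCM 13.8 → max 13.8 km
Candidate 2: residuals HAWA 0.0, HUMO 0.0, RCM 0.0 → max 0.0 km
Candidate 3: residuals HAWA 13.3, HUMO 31.5, RCM 25.8 → max 31.5 km
Candidate 4: residuals HAWA 6.1, HUMO 72.5, RCM 91.0 → max 91.0 km
Only Candidate 2 has all residuals ≈ 0.

Candidate 2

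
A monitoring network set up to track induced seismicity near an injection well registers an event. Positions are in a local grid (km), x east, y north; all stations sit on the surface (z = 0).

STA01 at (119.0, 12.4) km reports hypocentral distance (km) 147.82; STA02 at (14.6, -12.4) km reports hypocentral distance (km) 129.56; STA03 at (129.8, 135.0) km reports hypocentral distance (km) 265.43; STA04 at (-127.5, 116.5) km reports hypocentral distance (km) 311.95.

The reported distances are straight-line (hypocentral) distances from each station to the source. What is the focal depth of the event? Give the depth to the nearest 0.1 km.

depth ≈ 45.5 km

Each station gives a sphere (x−x_i)² + (y−y_i)² + z² = d_i² (stations at z=0).
Subtracting the STA01 sphere from STA02 and STA03: z² cancels, leaving linear equations in x and y:
-208.8 x − 49.6 y = -8882.88
21.6 x + 245.2 y = -27844.05
Solving: x ≈ 71.003, y ≈ -119.811 km (keep extra digits for the depth step; rounded: 71.0, -119.8).
Then from the STA01 sphere: z² = 147.82² − (x − 119.0)² − (y − 12.4)² with x = 71.003, y = -119.811, so z ≈ 45.467 ≈ 45.5 km.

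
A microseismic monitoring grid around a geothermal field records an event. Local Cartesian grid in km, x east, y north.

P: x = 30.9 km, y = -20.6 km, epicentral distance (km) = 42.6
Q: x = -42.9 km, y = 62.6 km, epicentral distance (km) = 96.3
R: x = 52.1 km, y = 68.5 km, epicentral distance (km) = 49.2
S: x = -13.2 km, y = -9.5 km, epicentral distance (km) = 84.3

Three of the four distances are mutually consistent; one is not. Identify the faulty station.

S

Solve using three stations at a time. Using P, Q, R (subtract circle equations pairwise → linear system) gives (x, y) ≈ (43.5, 20.1).
Distances from that point to each station vs reported:
  P: calculated 42.6 vs reported 42.6 → residual 0.0 km
  Q: calculated 96.3 vs reported 96.3 → residual 0.0 km
  R: calculated 49.2 vs reported 49.2 → residual 0.0 km
  S: calculated 63.9 vs reported 84.3 → residual 20.4 km
P, Q, R are mutually consistent (residuals ≈ 0); S is off by 20.4 km.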